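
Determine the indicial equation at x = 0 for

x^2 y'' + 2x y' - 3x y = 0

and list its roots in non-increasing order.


Divide by x^2 to reach normal form y'' + P_1(x) y' + P_2(x) y = 0 with P_1(x) = 2/x and P_2(x) = -3/x.
x = 0 is a singular point because the y'-coefficient 2/x has a pole at x = 0 and the y-coefficient -3/x has a pole at x = 0.
It is a regular singular point because x P_1(x) = p(x) = 2 and x^2 P_2(x) = q(x) = -3x are polynomials, hence analytic at x = 0.
p(0) = 2,  q(0) = 0.
Indicial equation: r(r-1) + p(0) r + q(0) = 0, i.e. r^2 + (p(0) - 1) r + q(0) = 0, i.e. r^2 + 1 r = 0.
Discriminant: (1)^2 - 4(0) = 1, so r = (-1 ± 1)/2.
Solving: r_1 = 0, r_2 = -1.

indicial: r^2 + 1 r = 0; roots r_1 = 0, r_2 = -1


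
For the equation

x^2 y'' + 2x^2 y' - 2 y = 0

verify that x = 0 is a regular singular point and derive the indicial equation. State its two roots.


Divide by x^2 to reach normal form y'' + P_1(x) y' + P_2(x) y = 0 with P_1(x) = 2 and P_2(x) = -2/x^2.
x = 0 is a singular point because the y-coefficient -2/x^2 has a pole at x = 0.
It is a regular singular point because x P_1(x) = p(x) = 2x and x^2 P_2(x) = q(x) = -2 are polynomials, hence analytic at x = 0.
p(0) = 0,  q(0) = -2.
Indicial equation: r(r-1) + p(0) r + q(0) = 0, i.e. r^2 + (p(0) - 1) r + q(0) = 0, i.e. r^2 - 1 r - 2 = 0.
Discriminant: (-1)^2 - 4(-2) = 9, so r = (1 ± 3)/2.
Solving: r_1 = 2, r_2 = -1.

indicial: r^2 - 1 r - 2 = 0; roots r_1 = 2, r_2 = -1


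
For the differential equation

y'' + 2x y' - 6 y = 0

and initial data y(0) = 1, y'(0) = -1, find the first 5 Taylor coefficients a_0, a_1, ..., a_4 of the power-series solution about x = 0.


Ansatz: y(x) = sum_{n>=0} a_n x^n, so y'(x) = sum_{n>=1} n a_n x^(n-1) and y''(x) = sum_{n>=2} n(n-1) a_n x^(n-2).
Substitute into P(x) y'' + Q(x) y' + R(x) y = 0 with P(x) = 1, Q(x) = 2x, R(x) = -6, and match powers of x.
Initial conditions: a_0 = 1, a_1 = -1.
Setting the coefficient of each power of x to zero and solving order by order (substituting the coefficients already found):
  x^0: 2 a_2 - 6 a_0 = 0  ->  2 a_2 = 6 a_0 = 6  ->  a_2 = 3
  x^1: 6 a_3 - 4 a_1 = 0  ->  6 a_3 = 4 a_1 = -4  ->  a_3 = -2/3
  x^2: 12 a_4 - 2 a_2 = 0  ->  12 a_4 = 2 a_2 = 6  ->  a_4 = 1/2
Truncated series: y(x) = 1 - x + 3 x^2 - (2/3) x^3 + (1/2) x^4 + O(x^5).

a_0 = 1; a_1 = -1; a_2 = 3; a_3 = -2/3; a_4 = 1/2


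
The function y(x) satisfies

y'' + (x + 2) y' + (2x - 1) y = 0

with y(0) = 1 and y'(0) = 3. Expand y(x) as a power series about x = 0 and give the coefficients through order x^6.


Ansatz: y(x) = sum_{n>=0} a_n x^n, so y'(x) = sum_{n>=1} n a_n x^(n-1) and y''(x) = sum_{n>=2} n(n-1) a_n x^(n-2).
Substitute into P(x) y'' + Q(x) y' + R(x) y = 0 with P(x) = 1, Q(x) = x + 2, R(x) = 2x - 1, and match powers of x.
Initial conditions: a_0 = 1, a_1 = 3.
Setting the coefficient of each power of x to zero and solving order by order (substituting the coefficients already found):
  x^0: 2 a_2 + 2 a_1 - a_0 = 0  ->  2 a_2 = -2 a_1 + a_0 = -5  ->  a_2 = -5/2
  x^1: 6 a_3 + 4 a_2 + 2 a_0 = 0  ->  6 a_3 = -4 a_2 - 2 a_0 = 8  ->  a_3 = 4/3
  x^2: 12 a_4 + 6 a_3 + a_2 + 2 a_1 = 0  ->  12 a_4 = -6 a_3 - a_2 - 2 a_1 = -23/2  ->  a_4 = -23/24
  x^3: 20 a_5 + 8 a_4 + 2 a_3 + 2 a_2 = 0  ->  20 a_5 = -8 a_4 - 2 a_3 - 2 a_2 = 10  ->  a_5 = 1/2
  x^4: 30 a_6 + 10 a_5 + 3 a_4 + 2 a_3 = 0  ->  30 a_6 = -10 a_5 - 3 a_4 - 2 a_3 = -115/24  ->  a_6 = -23/144
Truncated series: y(x) = 1 + 3 x - (5/2) x^2 + (4/3) x^3 - (23/24) x^4 + (1/2) x^5 - (23/144) x^6 + O(x^7).

a_0 = 1; a_1 = 3; a_2 = -5/2; a_3 = 4/3; a_4 = -23/24; a_5 = 1/2; a_6 = -23/144


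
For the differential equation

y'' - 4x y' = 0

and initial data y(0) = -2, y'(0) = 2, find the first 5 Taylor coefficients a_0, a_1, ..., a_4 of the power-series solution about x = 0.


Ansatz: y(x) = sum_{n>=0} a_n x^n, so y'(x) = sum_{n>=1} n a_n x^(n-1) and y''(x) = sum_{n>=2} n(n-1) a_n x^(n-2).
Substitute into P(x) y'' + Q(x) y' + R(x) y = 0 with P(x) = 1, Q(x) = -4x, R(x) = 0, and match powers of x.
Initial conditions: a_0 = -2, a_1 = 2.
Setting the coefficient of each power of x to zero and solving order by order (substituting the coefficients already found):
  x^0: 2 a_2 = 0  ->  a_2 = 0
  x^1: 6 a_3 - 4 a_1 = 0  ->  6 a_3 = 4 a_1 = 8  ->  a_3 = 4/3
  x^2: 12 a_4 - 8 a_2 = 0  ->  12 a_4 = 8 a_2 = 0  ->  a_4 = 0
Truncated series: y(x) = -2 + 2 x + (4/3) x^3 + O(x^5).

a_0 = -2; a_1 = 2; a_2 = 0; a_3 = 4/3; a_4 = 0


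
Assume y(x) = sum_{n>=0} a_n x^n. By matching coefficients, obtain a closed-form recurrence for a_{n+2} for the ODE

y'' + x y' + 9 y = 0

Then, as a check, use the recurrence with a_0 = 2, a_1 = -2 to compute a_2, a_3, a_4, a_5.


Substitute y = sum_n a_n x^n.
y''(x) has coefficient (n+2)(n+1) a_{n+2} at x^n;
x y'(x) has coefficient n a_n at x^n (shift);
9 y(x) has coefficient 9 a_n at x^n.
Matching x^n: (n+2)(n+1) a_{n+2} + (n + 9) a_n = 0.
Thus a_{n+2} = (-n - 9) / ((n+1)(n+2)) * a_n.

Check with a_0 = 2, a_1 = -2 (apply the recurrence for n = 0, 1, 2, 3): a_0 = 2, a_1 = -2, a_2 = -9, a_3 = 10/3, a_4 = 33/4, a_5 = -2.

a_(n+2) = (-n - 9) / ((n+1)(n+2)) * a_n; check: a_0 = 2, a_1 = -2, a_2 = -9, a_3 = 10/3, a_4 = 33/4, a_5 = -2


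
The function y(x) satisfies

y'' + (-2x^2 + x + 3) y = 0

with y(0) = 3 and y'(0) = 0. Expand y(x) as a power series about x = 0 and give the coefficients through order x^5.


Ansatz: y(x) = sum_{n>=0} a_n x^n, so y'(x) = sum_{n>=1} n a_n x^(n-1) and y''(x) = sum_{n>=2} n(n-1) a_n x^(n-2).
Substitute into P(x) y'' + Q(x) y' + R(x) y = 0 with P(x) = 1, Q(x) = 0, R(x) = -2x^2 + x + 3, and match powers of x.
Initial conditions: a_0 = 3, a_1 = 0.
Setting the coefficient of each power of x to zero and solving order by order (substituting the coefficients already found):
  x^0: 2 a_2 + 3 a_0 = 0  ->  2 a_2 = -3 a_0 = -9  ->  a_2 = -9/2
  x^1: 6 a_3 + 3 a_1 + a_0 = 0  ->  6 a_3 = -3 a_1 - a_0 = -3  ->  a_3 = -1/2
  x^2: 12 a_4 + 3 a_2 + a_1 - 2 a_0 = 0  ->  12 a_4 = -3 a_2 - a_1 + 2 a_0 = 39/2  ->  a_4 = 13/8
  x^3: 20 a_5 + 3 a_3 + a_2 - 2 a_1 = 0  ->  20 a_5 = -3 a_3 - a_2 + 2 a_1 = 6  ->  a_5 = 3/10
Truncated series: y(x) = 3 - (9/2) x^2 - (1/2) x^3 + (13/8) x^4 + (3/10) x^5 + O(x^6).

a_0 = 3; a_1 = 0; a_2 = -9/2; a_3 = -1/2; a_4 = 13/8; a_5 = 3/10


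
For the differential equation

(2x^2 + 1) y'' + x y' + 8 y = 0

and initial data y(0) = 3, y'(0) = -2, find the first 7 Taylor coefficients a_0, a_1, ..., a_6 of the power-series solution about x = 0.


Ansatz: y(x) = sum_{n>=0} a_n x^n, so y'(x) = sum_{n>=1} n a_n x^(n-1) and y''(x) = sum_{n>=2} n(n-1) a_n x^(n-2).
Substitute into P(x) y'' + Q(x) y' + R(x) y = 0 with P(x) = 2x^2 + 1, Q(x) = x, R(x) = 8, and match powers of x.
Initial conditions: a_0 = 3, a_1 = -2.
Setting the coefficient of each power of x to zero and solving order by order (substituting the coefficients already found):
  x^0: 2 a_2 + 8 a_0 = 0  ->  2 a_2 = -8 a_0 = -24  ->  a_2 = -12
  x^1: 6 a_3 + 9 a_1 = 0  ->  6 a_3 = -9 a_1 = 18  ->  a_3 = 3
  x^2: 12 a_4 + 14 a_2 = 0  ->  12 a_4 = -14 a_2 = 168  ->  a_4 = 14
  x^3: 20 a_5 + 23 a_3 = 0  ->  20 a_5 = -23 a_3 = -69  ->  a_5 = -69/20
  x^4: 30 a_6 + 36 a_4 = 0  ->  30 a_6 = -36 a_4 = -504  ->  a_6 = -84/5
Truncated series: y(x) = 3 - 2 x - 12 x^2 + 3 x^3 + 14 x^4 - (69/20) x^5 - (84/5) x^6 + O(x^7).

a_0 = 3; a_1 = -2; a_2 = -12; a_3 = 3; a_4 = 14; a_5 = -69/20; a_6 = -84/5


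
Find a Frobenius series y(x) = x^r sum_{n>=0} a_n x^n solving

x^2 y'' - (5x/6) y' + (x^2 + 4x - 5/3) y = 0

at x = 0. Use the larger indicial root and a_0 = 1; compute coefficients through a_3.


Write in Frobenius form y'' + (p(x)/x) y' + (q(x)/x^2) y = 0:
  p(x) = -5/6,  q(x) = x^2 + 4x - 5/3.
Indicial equation: r(r-1) + (-5/6) r + (-5/3) = 0 -> roots r_1 = 5/2, r_2 = -2/3.
Take r = r_1 = 5/2. Let y(x) = x^r sum_{n>=0} a_n x^n with a_0 = 1.
Substitute y = x^r sum a_n x^n and match x^{r+n}. The recurrence is
  D(n) a_n + 4 a_{n-1} + 1 a_{n-2} = 0,  where D(n) = (r+n)(r+n-1) + (-5/6)(r+n) + (-5/3).
  a_n = [-4 a_{n-1} - 1 a_{n-2}] / D(n).
Since the indicial polynomial factors as (r - r_1)(r - r_2), D(n) = (r_1 + n - r_1)(r_1 + n - r_2) = n(n + 19/6).
Evaluating step by step (a_0 = 1):
  n = 1: D(1) = 1(1 + 19/6) = 25/6; numerator = -4(1) = -4; a_1 = (-4)/(25/6) = -24/25
  n = 2: D(2) = 2(2 + 19/6) = 31/3; numerator = -4(-24/25) - 1(1) = 71/25; a_2 = (71/25)/(31/3) = 213/775
  n = 3: D(3) = 3(3 + 19/6) = 37/2; numerator = -4(213/775) - 1(-24/25) = -108/775; a_3 = (-108/775)/(37/2) = -216/28675

r = 5/2; a_0 = 1; a_1 = -24/25; a_2 = 213/775; a_3 = -216/28675


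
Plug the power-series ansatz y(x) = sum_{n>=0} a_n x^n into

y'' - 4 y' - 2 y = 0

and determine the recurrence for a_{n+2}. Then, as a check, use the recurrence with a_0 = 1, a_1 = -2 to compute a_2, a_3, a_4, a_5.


Substitute y = sum_n a_n x^n.
y''(x) has coefficient (n+2)(n+1) a_{n+2} at x^n;
-4 y'(x) has coefficient -4 (n+1) a_{n+1} at x^n;
-2 y(x) has coefficient -2 a_n at x^n.
Matching x^n: (n+2)(n+1) a_{n+2} - 4 (n+1) a_{n+1} - 2 a_n = 0.
Thus a_{n+2} = [4 (n+1) a_{n+1} + 2 a_n] / ((n+1)(n+2)).

Check with a_0 = 1, a_1 = -2 (apply the recurrence for n = 0, 1, 2, 3): a_0 = 1, a_1 = -2, a_2 = -3, a_3 = -14/3, a_4 = -31/6, a_5 = -23/5.

a_(n+2) = [4 (n+1) a_(n+1) + 2 a_n] / ((n+1)(n+2)); check: a_0 = 1, a_1 = -2, a_2 = -3, a_3 = -14/3, a_4 = -31/6, a_5 = -23/5


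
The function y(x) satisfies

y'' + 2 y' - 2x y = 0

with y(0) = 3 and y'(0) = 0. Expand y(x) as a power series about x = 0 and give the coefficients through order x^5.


Ansatz: y(x) = sum_{n>=0} a_n x^n, so y'(x) = sum_{n>=1} n a_n x^(n-1) and y''(x) = sum_{n>=2} n(n-1) a_n x^(n-2).
Substitute into P(x) y'' + Q(x) y' + R(x) y = 0 with P(x) = 1, Q(x) = 2, R(x) = -2x, and match powers of x.
Initial conditions: a_0 = 3, a_1 = 0.
Setting the coefficient of each power of x to zero and solving order by order (substituting the coefficients already found):
  x^0: 2 a_2 + 2 a_1 = 0  ->  2 a_2 = -2 a_1 = 0  ->  a_2 = 0
  x^1: 6 a_3 + 4 a_2 - 2 a_0 = 0  ->  6 a_3 = -4 a_2 + 2 a_0 = 6  ->  a_3 = 1
  x^2: 12 a_4 + 6 a_3 - 2 a_1 = 0  ->  12 a_4 = -6 a_3 + 2 a_1 = -6  ->  a_4 = -1/2
  x^3: 20 a_5 + 8 a_4 - 2 a_2 = 0  ->  20 a_5 = -8 a_4 + 2 a_2 = 4  ->  a_5 = 1/5
Truncated series: y(x) = 3 + x^3 - (1/2) x^4 + (1/5) x^5 + O(x^6).

a_0 = 3; a_1 = 0; a_2 = 0; a_3 = 1; a_4 = -1/2; a_5 = 1/5


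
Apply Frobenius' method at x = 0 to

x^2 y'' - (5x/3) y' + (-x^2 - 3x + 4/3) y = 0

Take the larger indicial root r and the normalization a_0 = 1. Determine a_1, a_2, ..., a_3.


Write in Frobenius form y'' + (p(x)/x) y' + (q(x)/x^2) y = 0:
  p(x) = -5/3,  q(x) = -x^2 - 3x + 4/3.
Indicial equation: r(r-1) + (-5/3) r + (4/3) = 0 -> roots r_1 = 2, r_2 = 2/3.
Take r = r_1 = 2. Let y(x) = x^r sum_{n>=0} a_n x^n with a_0 = 1.
Substitute y = x^r sum a_n x^n and match x^{r+n}. The recurrence is
  D(n) a_n - 3 a_{n-1} - 1 a_{n-2} = 0,  where D(n) = (r+n)(r+n-1) + (-5/3)(r+n) + (4/3).
  a_n = [3 a_{n-1} + 1 a_{n-2}] / D(n).
Since the indicial polynomial factors as (r - r_1)(r - r_2), D(n) = (r_1 + n - r_1)(r_1 + n - r_2) = n(n + 4/3).
Evaluating step by step (a_0 = 1):
  n = 1: D(1) = 1(1 + 4/3) = 7/3; numerator = 3(1) = 3; a_1 = (3)/(7/3) = 9/7
  n = 2: D(2) = 2(2 + 4/3) = 20/3; numerator = 3(9/7) + 1(1) = 34/7; a_2 = (34/7)/(20/3) = 51/70
  n = 3: D(3) = 3(3 + 4/3) = 13; numerator = 3(51/70) + 1(9/7) = 243/70; a_3 = (243/70)/(13) = 243/910

r = 2; a_0 = 1; a_1 = 9/7; a_2 = 51/70; a_3 = 243/910


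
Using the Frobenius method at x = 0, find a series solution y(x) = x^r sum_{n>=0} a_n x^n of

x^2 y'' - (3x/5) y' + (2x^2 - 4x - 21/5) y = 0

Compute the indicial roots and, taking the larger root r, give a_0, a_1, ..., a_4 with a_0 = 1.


Write in Frobenius form y'' + (p(x)/x) y' + (q(x)/x^2) y = 0:
  p(x) = -3/5,  q(x) = 2x^2 - 4x - 21/5.
Indicial equation: r(r-1) + (-3/5) r + (-21/5) = 0 -> roots r_1 = 3, r_2 = -7/5.
Take r = r_1 = 3. Let y(x) = x^r sum_{n>=0} a_n x^n with a_0 = 1.
Substitute y = x^r sum a_n x^n and match x^{r+n}. The recurrence is
  D(n) a_n - 4 a_{n-1} + 2 a_{n-2} = 0,  where D(n) = (r+n)(r+n-1) + (-3/5)(r+n) + (-21/5).
  a_n = [4 a_{n-1} - 2 a_{n-2}] / D(n).
Since the indicial polynomial factors as (r - r_1)(r - r_2), D(n) = (r_1 + n - r_1)(r_1 + n - r_2) = n(n + 22/5).
Evaluating step by step (a_0 = 1):
  n = 1: D(1) = 1(1 + 22/5) = 27/5; numerator = 4(1) = 4; a_1 = (4)/(27/5) = 20/27
  n = 2: D(2) = 2(2 + 22/5) = 64/5; numerator = 4(20/27) - 2(1) = 26/27; a_2 = (26/27)/(64/5) = 65/864
  n = 3: D(3) = 3(3 + 22/5) = 111/5; numerator = 4(65/864) - 2(20/27) = -85/72; a_3 = (-85/72)/(111/5) = -425/7992
  n = 4: D(4) = 4(4 + 22/5) = 168/5; numerator = 4(-425/7992) - 2(65/864) = -215/592; a_4 = (-215/592)/(168/5) = -1075/99456

r = 3; a_0 = 1; a_1 = 20/27; a_2 = 65/864; a_3 = -425/7992; a_4 = -1075/99456


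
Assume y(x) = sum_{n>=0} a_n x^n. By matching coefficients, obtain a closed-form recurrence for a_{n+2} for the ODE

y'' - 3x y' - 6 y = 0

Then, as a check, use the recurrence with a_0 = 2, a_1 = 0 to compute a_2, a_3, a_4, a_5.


Substitute y = sum_n a_n x^n.
y''(x) has coefficient (n+2)(n+1) a_{n+2} at x^n;
-3 x y'(x) has coefficient -3 n a_n at x^n (shift);
-6 y(x) has coefficient -6 a_n at x^n.
Matching x^n: (n+2)(n+1) a_{n+2} + (-3n - 6) a_n = 0.
Thus a_{n+2} = (3n + 6) / ((n+1)(n+2)) * a_n.

Check with a_0 = 2, a_1 = 0 (apply the recurrence for n = 0, 1, 2, 3): a_0 = 2, a_1 = 0, a_2 = 6, a_3 = 0, a_4 = 6, a_5 = 0.

a_(n+2) = (3n + 6) / ((n+1)(n+2)) * a_n; check: a_0 = 2, a_1 = 0, a_2 = 6, a_3 = 0, a_4 = 6, a_5 = 0


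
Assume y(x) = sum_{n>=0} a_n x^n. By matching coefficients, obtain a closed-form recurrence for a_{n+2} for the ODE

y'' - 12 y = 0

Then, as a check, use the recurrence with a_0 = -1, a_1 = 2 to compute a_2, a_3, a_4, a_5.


Substitute y = sum_n a_n x^n into y'' + (const) y = 0.
y''(x) = sum_{n>=0} (n+2)(n+1) a_{n+2} x^n.
The ODE becomes sum_n [(n+2)(n+1) a_{n+2} - 12 a_n] x^n = 0.
Setting each coefficient to zero gives the recurrence:
  (n+2)(n+1) a_{n+2} - 12 a_n = 0,
  a_{n+2} = 12 / ((n+1)(n+2)) a_n.

Check with a_0 = -1, a_1 = 2 (apply the recurrence for n = 0, 1, 2, 3): a_0 = -1, a_1 = 2, a_2 = -6, a_3 = 4, a_4 = -6, a_5 = 12/5.

a_{n+2} = 12/((n+1)(n+2)) * a_n; check: a_0 = -1, a_1 = 2, a_2 = -6, a_3 = 4, a_4 = -6, a_5 = 12/5


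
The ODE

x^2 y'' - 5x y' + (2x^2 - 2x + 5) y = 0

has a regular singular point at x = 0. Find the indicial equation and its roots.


Divide by x^2 to reach normal form y'' + P_1(x) y' + P_2(x) y = 0 with P_1(x) = -5/x and P_2(x) = 2 - 2/x + 5/x^2.
x = 0 is a singular point because the y'-coefficient -5/x has a pole at x = 0 and the y-coefficient 2 - 2/x + 5/x^2 has a pole at x = 0.
It is a regular singular point because x P_1(x) = p(x) = -5 and x^2 P_2(x) = q(x) = 2x^2 - 2x + 5 are polynomials, hence analytic at x = 0.
p(0) = -5,  q(0) = 5.
Indicial equation: r(r-1) + p(0) r + q(0) = 0, i.e. r^2 + (p(0) - 1) r + q(0) = 0, i.e. r^2 - 6 r + 5 = 0.
Discriminant: (-6)^2 - 4(5) = 16, so r = (6 ± 4)/2.
Solving: r_1 = 5, r_2 = 1.

indicial: r^2 - 6 r + 5 = 0; roots r_1 = 5, r_2 = 1


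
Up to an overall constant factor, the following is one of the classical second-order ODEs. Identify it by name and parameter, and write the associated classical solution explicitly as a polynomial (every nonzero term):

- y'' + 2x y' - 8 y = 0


All three coefficients share the factor -1; dividing through by -1 gives  y'' - 2x y' + 8 y = 0.
This matches the Hermite equation y'' - 2x y' + 2n y = 0 with 2n = 8, so n = 4; the polynomial solution is H_4(x).
With y = sum_k a_k x^k, matching x^k gives (k+2)(k+1) a_{k+2} = 2(k - n) a_k = 2(k - 4) a_k. The right side vanishes at k = 4, so the series with the parity of 4 terminates at degree 4.
Standard normalization: leading coefficient of H_n is 2^n, so a_4 = 2^4 = 16. Work downward with a_k = (k+1)(k+2) a_{k+2} / (2(k - n)):
  a_2 = (3)(4)(16) / (2(2 - 4)) = 192/(-4) = -48
  a_0 = (1)(2)(-48) / (2(0 - 4)) = -96/(-8) = 12
Hence H_4(x) = 16 x^4 - 48 x^2 + 12.

H_4(x); series = 16 x^4 - 48 x^2 + 12


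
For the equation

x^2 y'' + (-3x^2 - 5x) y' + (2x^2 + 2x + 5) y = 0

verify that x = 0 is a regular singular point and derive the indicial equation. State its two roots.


Divide by x^2 to reach normal form y'' + P_1(x) y' + P_2(x) y = 0 with P_1(x) = -3 - 5/x and P_2(x) = 2 + 2/x + 5/x^2.
x = 0 is a singular point because the y'-coefficient -3 - 5/x has a pole at x = 0 and the y-coefficient 2 + 2/x + 5/x^2 has a pole at x = 0.
It is a regular singular point because x P_1(x) = p(x) = -3x - 5 and x^2 P_2(x) = q(x) = 2x^2 + 2x + 5 are polynomials, hence analytic at x = 0.
p(0) = -5,  q(0) = 5.
Indicial equation: r(r-1) + p(0) r + q(0) = 0, i.e. r^2 + (p(0) - 1) r + q(0) = 0, i.e. r^2 - 6 r + 5 = 0.
Discriminant: (-6)^2 - 4(5) = 16, so r = (6 ± 4)/2.
Solving: r_1 = 5, r_2 = 1.

indicial: r^2 - 6 r + 5 = 0; roots r_1 = 5, r_2 = 1


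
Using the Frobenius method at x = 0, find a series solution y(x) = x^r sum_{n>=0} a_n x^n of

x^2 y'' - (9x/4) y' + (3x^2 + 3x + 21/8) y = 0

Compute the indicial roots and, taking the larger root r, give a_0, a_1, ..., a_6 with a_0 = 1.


Write in Frobenius form y'' + (p(x)/x) y' + (q(x)/x^2) y = 0:
  p(x) = -9/4,  q(x) = 3x^2 + 3x + 21/8.
Indicial equation: r(r-1) + (-9/4) r + (21/8) = 0 -> roots r_1 = 7/4, r_2 = 3/2.
Take r = r_1 = 7/4. Let y(x) = x^r sum_{n>=0} a_n x^n with a_0 = 1.
Substitute y = x^r sum a_n x^n and match x^{r+n}. The recurrence is
  D(n) a_n + 3 a_{n-1} + 3 a_{n-2} = 0,  where D(n) = (r+n)(r+n-1) + (-9/4)(r+n) + (21/8).
  a_n = [-3 a_{n-1} - 3 a_{n-2}] / D(n).
Since the indicial polynomial factors as (r - r_1)(r - r_2), D(n) = (r_1 + n - r_1)(r_1 + n - r_2) = n(n + 1/4).
Evaluating step by step (a_0 = 1):
  n = 1: D(1) = 1(1 + 1/4) = 5/4; numerator = -3(1) = -3; a_1 = (-3)/(5/4) = -12/5
  n = 2: D(2) = 2(2 + 1/4) = 9/2; numerator = -3(-12/5) - 3(1) = 21/5; a_2 = (21/5)/(9/2) = 14/15
  n = 3: D(3) = 3(3 + 1/4) = 39/4; numerator = -3(14/15) - 3(-12/5) = 22/5; a_3 = (22/5)/(39/4) = 88/195
  n = 4: D(4) = 4(4 + 1/4) = 17; numerator = -3(88/195) - 3(14/15) = -54/13; a_4 = (-54/13)/(17) = -54/221
  n = 5: D(5) = 5(5 + 1/4) = 105/4; numerator = -3(-54/221) - 3(88/195) = -686/1105; a_5 = (-686/1105)/(105/4) = -392/16575
  n = 6: D(6) = 6(6 + 1/4) = 75/2; numerator = -3(-392/16575) - 3(-54/221) = 4442/5525; a_6 = (4442/5525)/(75/2) = 8884/414375

r = 7/4; a_0 = 1; a_1 = -12/5; a_2 = 14/15; a_3 = 88/195; a_4 = -54/221; a_5 = -392/16575; a_6 = 8884/414375


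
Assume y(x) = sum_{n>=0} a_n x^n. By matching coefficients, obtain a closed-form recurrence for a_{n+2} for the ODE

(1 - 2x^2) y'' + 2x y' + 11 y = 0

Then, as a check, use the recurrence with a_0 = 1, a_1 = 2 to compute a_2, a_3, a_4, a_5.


Substitute y = sum_n a_n x^n.
(1 - 2 x^2) y'' contributes (n+2)(n+1) a_{n+2} - 2 n(n-1) a_n at x^n.
2 x y'(x) contributes 2 n a_n at x^n.
11 y(x) contributes 11 a_n at x^n.
Matching x^n: (n+2)(n+1) a_{n+2} + (-2 n(n-1) + 2 n + 11) a_n = 0.
Thus a_{n+2} = (2 n(n-1) - 2 n - 11) / ((n+1)(n+2)) * a_n.

Check with a_0 = 1, a_1 = 2 (apply the recurrence for n = 0, 1, 2, 3): a_0 = 1, a_1 = 2, a_2 = -11/2, a_3 = -13/3, a_4 = 121/24, a_5 = 13/12.

a_(n+2) = (2 n(n-1) - 2 n - 11) / ((n+1)(n+2)) * a_n; check: a_0 = 1, a_1 = 2, a_2 = -11/2, a_3 = -13/3, a_4 = 121/24, a_5 = 13/12


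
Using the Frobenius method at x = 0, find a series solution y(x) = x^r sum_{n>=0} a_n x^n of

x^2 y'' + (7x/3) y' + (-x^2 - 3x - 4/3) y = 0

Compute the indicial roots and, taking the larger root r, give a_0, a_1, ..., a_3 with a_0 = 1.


Write in Frobenius form y'' + (p(x)/x) y' + (q(x)/x^2) y = 0:
  p(x) = 7/3,  q(x) = -x^2 - 3x - 4/3.
Indicial equation: r(r-1) + (7/3) r + (-4/3) = 0 -> roots r_1 = 2/3, r_2 = -2.
Take r = r_1 = 2/3. Let y(x) = x^r sum_{n>=0} a_n x^n with a_0 = 1.
Substitute y = x^r sum a_n x^n and match x^{r+n}. The recurrence is
  D(n) a_n - 3 a_{n-1} - 1 a_{n-2} = 0,  where D(n) = (r+n)(r+n-1) + (7/3)(r+n) + (-4/3).
  a_n = [3 a_{n-1} + 1 a_{n-2}] / D(n).
Since the indicial polynomial factors as (r - r_1)(r - r_2), D(n) = (r_1 + n - r_1)(r_1 + n - r_2) = n(n + 8/3).
Evaluating step by step (a_0 = 1):
  n = 1: D(1) = 1(1 + 8/3) = 11/3; numerator = 3(1) = 3; a_1 = (3)/(11/3) = 9/11
  n = 2: D(2) = 2(2 + 8/3) = 28/3; numerator = 3(9/11) + 1(1) = 38/11; a_2 = (38/11)/(28/3) = 57/154
  n = 3: D(3) = 3(3 + 8/3) = 17; numerator = 3(57/154) + 1(9/11) = 27/14; a_3 = (27/14)/(17) = 27/238

r = 2/3; a_0 = 1; a_1 = 9/11; a_2 = 57/154; a_3 = 27/238


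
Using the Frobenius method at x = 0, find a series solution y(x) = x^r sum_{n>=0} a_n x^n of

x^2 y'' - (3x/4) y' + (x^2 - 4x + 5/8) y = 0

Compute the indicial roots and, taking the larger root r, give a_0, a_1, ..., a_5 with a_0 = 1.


Write in Frobenius form y'' + (p(x)/x) y' + (q(x)/x^2) y = 0:
  p(x) = -3/4,  q(x) = x^2 - 4x + 5/8.
Indicial equation: r(r-1) + (-3/4) r + (5/8) = 0 -> roots r_1 = 5/4, r_2 = 1/2.
Take r = r_1 = 5/4. Let y(x) = x^r sum_{n>=0} a_n x^n with a_0 = 1.
Substitute y = x^r sum a_n x^n and match x^{r+n}. The recurrence is
  D(n) a_n - 4 a_{n-1} + 1 a_{n-2} = 0,  where D(n) = (r+n)(r+n-1) + (-3/4)(r+n) + (5/8).
  a_n = [4 a_{n-1} - 1 a_{n-2}] / D(n).
Since the indicial polynomial factors as (r - r_1)(r - r_2), D(n) = (r_1 + n - r_1)(r_1 + n - r_2) = n(n + 3/4).
Evaluating step by step (a_0 = 1):
  n = 1: D(1) = 1(1 + 3/4) = 7/4; numerator = 4(1) = 4; a_1 = (4)/(7/4) = 16/7
  n = 2: D(2) = 2(2 + 3/4) = 11/2; numerator = 4(16/7) - 1(1) = 57/7; a_2 = (57/7)/(11/2) = 114/77
  n = 3: D(3) = 3(3 + 3/4) = 45/4; numerator = 4(114/77) - 1(16/7) = 40/11; a_3 = (40/11)/(45/4) = 32/99
  n = 4: D(4) = 4(4 + 3/4) = 19; numerator = 4(32/99) - 1(114/77) = -130/693; a_4 = (-130/693)/(19) = -130/13167
  n = 5: D(5) = 5(5 + 3/4) = 115/4; numerator = 4(-130/13167) - 1(32/99) = -1592/4389; a_5 = (-1592/4389)/(115/4) = -6368/504735

r = 5/4; a_0 = 1; a_1 = 16/7; a_2 = 114/77; a_3 = 32/99; a_4 = -130/13167; a_5 = -6368/504735


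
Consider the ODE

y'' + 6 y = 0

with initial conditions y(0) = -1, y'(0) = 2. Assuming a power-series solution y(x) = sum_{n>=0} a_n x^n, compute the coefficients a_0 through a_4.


Ansatz: y(x) = sum_{n>=0} a_n x^n, so y'(x) = sum_{n>=1} n a_n x^(n-1) and y''(x) = sum_{n>=2} n(n-1) a_n x^(n-2).
Substitute into P(x) y'' + Q(x) y' + R(x) y = 0 with P(x) = 1, Q(x) = 0, R(x) = 6, and match powers of x.
Initial conditions: a_0 = -1, a_1 = 2.
Setting the coefficient of each power of x to zero and solving order by order (substituting the coefficients already found):
  x^0: 2 a_2 + 6 a_0 = 0  ->  2 a_2 = -6 a_0 = 6  ->  a_2 = 3
  x^1: 6 a_3 + 6 a_1 = 0  ->  6 a_3 = -6 a_1 = -12  ->  a_3 = -2
  x^2: 12 a_4 + 6 a_2 = 0  ->  12 a_4 = -6 a_2 = -18  ->  a_4 = -3/2
Truncated series: y(x) = -1 + 2 x + 3 x^2 - 2 x^3 - (3/2) x^4 + O(x^5).

a_0 = -1; a_1 = 2; a_2 = 3; a_3 = -2; a_4 = -3/2


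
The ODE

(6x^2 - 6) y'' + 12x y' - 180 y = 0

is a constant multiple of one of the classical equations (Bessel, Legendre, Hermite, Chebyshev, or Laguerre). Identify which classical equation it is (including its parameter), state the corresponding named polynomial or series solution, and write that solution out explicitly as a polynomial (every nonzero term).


All three coefficients share the factor -6; dividing through by -6 gives  (1 - x^2) y'' - 2x y' + 30 y = 0.
This matches the Legendre equation (1 - x^2) y'' - 2x y' + n(n+1) y = 0 (note the -2x y' term) with n(n+1) = 30, so n = 5; the polynomial solution is P_5(x).
With y = sum_k a_k x^k, matching x^k gives (k+2)(k+1) a_{k+2} = [k(k+1) - n(n+1)] a_k = (k - 5)(k + 6) a_k. The right side vanishes at k = 5, so the series with the parity of 5 terminates at degree 5.
Standard normalization (P_n(1) = 1): leading coefficient (2n)!/(2^n (n!)^2) = 3628800/(32*14400) = 63/8, so a_5 = 63/8. Work downward with a_k = (k+1)(k+2) a_{k+2} / ((k - 5)(k + 6)):
  a_3 = (4)(5)(63/8) / ((3 - 5)(3 + 6)) = (315/2)/(-18) = -35/4
  a_1 = (2)(3)(-35/4) / ((1 - 5)(1 + 6)) = (-105/2)/(-28) = 15/8
Hence P_5(x) = 63 x^5/8 - 35 x^3/4 + 15 x/8.

P_5(x); series = 63 x^5/8 - 35 x^3/4 + 15 x/8


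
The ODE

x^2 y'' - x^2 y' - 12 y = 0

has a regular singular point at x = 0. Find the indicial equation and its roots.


Divide by x^2 to reach normal form y'' + P_1(x) y' + P_2(x) y = 0 with P_1(x) = -1 and P_2(x) = -12/x^2.
x = 0 is a singular point because the y-coefficient -12/x^2 has a pole at x = 0.
It is a regular singular point because x P_1(x) = p(x) = -x and x^2 P_2(x) = q(x) = -12 are polynomials, hence analytic at x = 0.
p(0) = 0,  q(0) = -12.
Indicial equation: r(r-1) + p(0) r + q(0) = 0, i.e. r^2 + (p(0) - 1) r + q(0) = 0, i.e. r^2 - 1 r - 12 = 0.
Discriminant: (-1)^2 - 4(-12) = 49, so r = (1 ± 7)/2.
Solving: r_1 = 4, r_2 = -3.

indicial: r^2 - 1 r - 12 = 0; roots r_1 = 4, r_2 = -3


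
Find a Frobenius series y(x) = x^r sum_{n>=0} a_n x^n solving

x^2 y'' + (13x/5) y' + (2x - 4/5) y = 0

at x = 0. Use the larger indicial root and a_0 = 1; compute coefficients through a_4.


Write in Frobenius form y'' + (p(x)/x) y' + (q(x)/x^2) y = 0:
  p(x) = 13/5,  q(x) = 2x - 4/5.
Indicial equation: r(r-1) + (13/5) r + (-4/5) = 0 -> roots r_1 = 2/5, r_2 = -2.
Take r = r_1 = 2/5. Let y(x) = x^r sum_{n>=0} a_n x^n with a_0 = 1.
Substitute y = x^r sum a_n x^n and match x^{r+n}. The recurrence is
  D(n) a_n + 2 a_{n-1} = 0,  where D(n) = (r+n)(r+n-1) + (13/5)(r+n) + (-4/5).
  a_n = -2 / D(n) * a_{n-1}.
Since the indicial polynomial factors as (r - r_1)(r - r_2), D(n) = (r_1 + n - r_1)(r_1 + n - r_2) = n(n + 12/5).
Evaluating step by step (a_0 = 1):
  n = 1: D(1) = 1(1 + 12/5) = 17/5; numerator = -2(1) = -2; a_1 = (-2)/(17/5) = -10/17
  n = 2: D(2) = 2(2 + 12/5) = 44/5; numerator = -2(-10/17) = 20/17; a_2 = (20/17)/(44/5) = 25/187
  n = 3: D(3) = 3(3 + 12/5) = 81/5; numerator = -2(25/187) = -50/187; a_3 = (-50/187)/(81/5) = -250/15147
  n = 4: D(4) = 4(4 + 12/5) = 128/5; numerator = -2(-250/15147) = 500/15147; a_4 = (500/15147)/(128/5) = 625/484704

r = 2/5; a_0 = 1; a_1 = -10/17; a_2 = 25/187; a_3 = -250/15147; a_4 = 625/484704


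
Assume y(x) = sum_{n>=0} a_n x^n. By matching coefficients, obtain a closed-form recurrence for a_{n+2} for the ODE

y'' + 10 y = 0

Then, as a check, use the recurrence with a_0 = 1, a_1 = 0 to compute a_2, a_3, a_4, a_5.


Substitute y = sum_n a_n x^n into y'' + (const) y = 0.
y''(x) = sum_{n>=0} (n+2)(n+1) a_{n+2} x^n.
The ODE becomes sum_n [(n+2)(n+1) a_{n+2} + 10 a_n] x^n = 0.
Setting each coefficient to zero gives the recurrence:
  (n+2)(n+1) a_{n+2} + 10 a_n = 0,
  a_{n+2} = -10 / ((n+1)(n+2)) a_n.

Check with a_0 = 1, a_1 = 0 (apply the recurrence for n = 0, 1, 2, 3): a_0 = 1, a_1 = 0, a_2 = -5, a_3 = 0, a_4 = 25/6, a_5 = 0.

a_{n+2} = -10/((n+1)(n+2)) * a_n; check: a_0 = 1, a_1 = 0, a_2 = -5, a_3 = 0, a_4 = 25/6, a_5 = 0


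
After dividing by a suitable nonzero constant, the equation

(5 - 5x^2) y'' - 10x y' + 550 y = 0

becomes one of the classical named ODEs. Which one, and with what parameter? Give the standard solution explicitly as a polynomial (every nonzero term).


All three coefficients share the factor 5; dividing through by 5 gives  (1 - x^2) y'' - 2x y' + 110 y = 0.
This matches the Legendre equation (1 - x^2) y'' - 2x y' + n(n+1) y = 0 (note the -2x y' term) with n(n+1) = 110, so n = 10; the polynomial solution is P_10(x).
With y = sum_k a_k x^k, matching x^k gives (k+2)(k+1) a_{k+2} = [k(k+1) - n(n+1)] a_k = (k - 10)(k + 11) a_k. The right side vanishes at k = 10, so the series with the parity of 10 terminates at degree 10.
Standard normalization (P_n(1) = 1): leading coefficient (2n)!/(2^n (n!)^2) = 2432902008176640000/(1024*13168189440000) = 46189/256, so a_10 = 46189/256. Work downward with a_k = (k+1)(k+2) a_{k+2} / ((k - 10)(k + 11)):
  a_8 = (9)(10)(46189/256) / ((8 - 10)(8 + 11)) = (2078505/128)/(-38) = -109395/256
  a_6 = (7)(8)(-109395/256) / ((6 - 10)(6 + 11)) = (-765765/32)/(-68) = 45045/128
  a_4 = (5)(6)(45045/128) / ((4 - 10)(4 + 11)) = (675675/64)/(-90) = -15015/128
  a_2 = (3)(4)(-15015/128) / ((2 - 10)(2 + 11)) = (-45045/32)/(-104) = 3465/256
  a_0 = (1)(2)(3465/256) / ((0 - 10)(0 + 11)) = (3465/128)/(-110) = -63/256
Hence P_10(x) = 46189 x^10/256 - 109395 x^8/256 + 45045 x^6/128 - 15015 x^4/128 + 3465 x^2/256 - 63/256.

P_10(x); series = 46189 x^10/256 - 109395 x^8/256 + 45045 x^6/128 - 15015 x^4/128 + 3465 x^2/256 - 63/256


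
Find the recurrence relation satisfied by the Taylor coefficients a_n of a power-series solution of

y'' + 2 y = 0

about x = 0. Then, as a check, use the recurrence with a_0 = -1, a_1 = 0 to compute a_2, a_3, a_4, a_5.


Substitute y = sum_n a_n x^n into y'' + (const) y = 0.
y''(x) = sum_{n>=0} (n+2)(n+1) a_{n+2} x^n.
The ODE becomes sum_n [(n+2)(n+1) a_{n+2} + 2 a_n] x^n = 0.
Setting each coefficient to zero gives the recurrence:
  (n+2)(n+1) a_{n+2} + 2 a_n = 0,
  a_{n+2} = -2 / ((n+1)(n+2)) a_n.

Check with a_0 = -1, a_1 = 0 (apply the recurrence for n = 0, 1, 2, 3): a_0 = -1, a_1 = 0, a_2 = 1, a_3 = 0, a_4 = -1/6, a_5 = 0.

a_{n+2} = -2/((n+1)(n+2)) * a_n; check: a_0 = -1, a_1 = 0, a_2 = 1, a_3 = 0, a_4 = -1/6, a_5 = 0


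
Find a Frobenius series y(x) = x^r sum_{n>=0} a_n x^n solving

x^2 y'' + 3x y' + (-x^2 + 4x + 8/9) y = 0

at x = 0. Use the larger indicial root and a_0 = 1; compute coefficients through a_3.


Write in Frobenius form y'' + (p(x)/x) y' + (q(x)/x^2) y = 0:
  p(x) = 3,  q(x) = -x^2 + 4x + 8/9.
Indicial equation: r(r-1) + (3) r + (8/9) = 0 -> roots r_1 = -2/3, r_2 = -4/3.
Take r = r_1 = -2/3. Let y(x) = x^r sum_{n>=0} a_n x^n with a_0 = 1.
Substitute y = x^r sum a_n x^n and match x^{r+n}. The recurrence is
  D(n) a_n + 4 a_{n-1} - 1 a_{n-2} = 0,  where D(n) = (r+n)(r+n-1) + (3)(r+n) + (8/9).
  a_n = [-4 a_{n-1} + 1 a_{n-2}] / D(n).
Since the indicial polynomial factors as (r - r_1)(r - r_2), D(n) = (r_1 + n - r_1)(r_1 + n - r_2) = n(n + 2/3).
Evaluating step by step (a_0 = 1):
  n = 1: D(1) = 1(1 + 2/3) = 5/3; numerator = -4(1) = -4; a_1 = (-4)/(5/3) = -12/5
  n = 2: D(2) = 2(2 + 2/3) = 16/3; numerator = -4(-12/5) + 1(1) = 53/5; a_2 = (53/5)/(16/3) = 159/80
  n = 3: D(3) = 3(3 + 2/3) = 11; numerator = -4(159/80) + 1(-12/5) = -207/20; a_3 = (-207/20)/(11) = -207/220

r = -2/3; a_0 = 1; a_1 = -12/5; a_2 = 159/80; a_3 = -207/220


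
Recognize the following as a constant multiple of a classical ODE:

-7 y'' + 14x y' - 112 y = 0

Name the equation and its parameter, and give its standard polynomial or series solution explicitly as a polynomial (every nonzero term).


All three coefficients share the factor -7; dividing through by -7 gives  y'' - 2x y' + 16 y = 0.
This matches the Hermite equation y'' - 2x y' + 2n y = 0 with 2n = 16, so n = 8; the polynomial solution is H_8(x).
With y = sum_k a_k x^k, matching x^k gives (k+2)(k+1) a_{k+2} = 2(k - n) a_k = 2(k - 8) a_k. The right side vanishes at k = 8, so the series with the parity of 8 terminates at degree 8.
Standard normalization: leading coefficient of H_n is 2^n, so a_8 = 2^8 = 256. Work downward with a_k = (k+1)(k+2) a_{k+2} / (2(k - n)):
  a_6 = (7)(8)(256) / (2(6 - 8)) = 14336/(-4) = -3584
  a_4 = (5)(6)(-3584) / (2(4 - 8)) = -107520/(-8) = 13440
  a_2 = (3)(4)(13440) / (2(2 - 8)) = 161280/(-12) = -13440
  a_0 = (1)(2)(-13440) / (2(0 - 8)) = -26880/(-16) = 1680
Hence H_8(x) = 256 x^8 - 3584 x^6 + 13440 x^4 - 13440 x^2 + 1680.

H_8(x); series = 256 x^8 - 3584 x^6 + 13440 x^4 - 13440 x^2 + 1680


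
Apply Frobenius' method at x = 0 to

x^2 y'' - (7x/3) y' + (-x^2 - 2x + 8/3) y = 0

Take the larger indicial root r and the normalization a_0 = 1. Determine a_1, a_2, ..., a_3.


Write in Frobenius form y'' + (p(x)/x) y' + (q(x)/x^2) y = 0:
  p(x) = -7/3,  q(x) = -x^2 - 2x + 8/3.
Indicial equation: r(r-1) + (-7/3) r + (8/3) = 0 -> roots r_1 = 2, r_2 = 4/3.
Take r = r_1 = 2. Let y(x) = x^r sum_{n>=0} a_n x^n with a_0 = 1.
Substitute y = x^r sum a_n x^n and match x^{r+n}. The recurrence is
  D(n) a_n - 2 a_{n-1} - 1 a_{n-2} = 0,  where D(n) = (r+n)(r+n-1) + (-7/3)(r+n) + (8/3).
  a_n = [2 a_{n-1} + 1 a_{n-2}] / D(n).
Since the indicial polynomial factors as (r - r_1)(r - r_2), D(n) = (r_1 + n - r_1)(r_1 + n - r_2) = n(n + 2/3).
Evaluating step by step (a_0 = 1):
  n = 1: D(1) = 1(1 + 2/3) = 5/3; numerator = 2(1) = 2; a_1 = (2)/(5/3) = 6/5
  n = 2: D(2) = 2(2 + 2/3) = 16/3; numerator = 2(6/5) + 1(1) = 17/5; a_2 = (17/5)/(16/3) = 51/80
  n = 3: D(3) = 3(3 + 2/3) = 11; numerator = 2(51/80) + 1(6/5) = 99/40; a_3 = (99/40)/(11) = 9/40

r = 2; a_0 = 1; a_1 = 6/5; a_2 = 51/80; a_3 = 9/40


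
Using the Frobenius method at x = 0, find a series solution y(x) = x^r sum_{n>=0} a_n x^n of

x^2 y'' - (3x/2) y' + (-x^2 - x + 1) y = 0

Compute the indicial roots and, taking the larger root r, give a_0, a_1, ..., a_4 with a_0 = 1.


Write in Frobenius form y'' + (p(x)/x) y' + (q(x)/x^2) y = 0:
  p(x) = -3/2,  q(x) = -x^2 - x + 1.
Indicial equation: r(r-1) + (-3/2) r + (1) = 0 -> roots r_1 = 2, r_2 = 1/2.
Take r = r_1 = 2. Let y(x) = x^r sum_{n>=0} a_n x^n with a_0 = 1.
Substitute y = x^r sum a_n x^n and match x^{r+n}. The recurrence is
  D(n) a_n - 1 a_{n-1} - 1 a_{n-2} = 0,  where D(n) = (r+n)(r+n-1) + (-3/2)(r+n) + (1).
  a_n = [1 a_{n-1} + 1 a_{n-2}] / D(n).
Since the indicial polynomial factors as (r - r_1)(r - r_2), D(n) = (r_1 + n - r_1)(r_1 + n - r_2) = n(n + 3/2).
Evaluating step by step (a_0 = 1):
  n = 1: D(1) = 1(1 + 3/2) = 5/2; numerator = 1(1) = 1; a_1 = (1)/(5/2) = 2/5
  n = 2: D(2) = 2(2 + 3/2) = 7; numerator = 1(2/5) + 1(1) = 7/5; a_2 = (7/5)/(7) = 1/5
  n = 3: D(3) = 3(3 + 3/2) = 27/2; numerator = 1(1/5) + 1(2/5) = 3/5; a_3 = (3/5)/(27/2) = 2/45
  n = 4: D(4) = 4(4 + 3/2) = 22; numerator = 1(2/45) + 1(1/5) = 11/45; a_4 = (11/45)/(22) = 1/90

r = 2; a_0 = 1; a_1 = 2/5; a_2 = 1/5; a_3 = 2/45; a_4 = 1/90


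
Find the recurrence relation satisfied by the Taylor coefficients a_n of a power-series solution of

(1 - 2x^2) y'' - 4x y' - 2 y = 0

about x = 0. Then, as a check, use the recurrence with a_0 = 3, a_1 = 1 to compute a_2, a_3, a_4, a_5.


Substitute y = sum_n a_n x^n.
(1 - 2 x^2) y'' contributes (n+2)(n+1) a_{n+2} - 2 n(n-1) a_n at x^n.
-4 x y'(x) contributes -4 n a_n at x^n.
-2 y(x) contributes -2 a_n at x^n.
Matching x^n: (n+2)(n+1) a_{n+2} + (-2 n(n-1) - 4 n - 2) a_n = 0.
Thus a_{n+2} = (2 n(n-1) + 4 n + 2) / ((n+1)(n+2)) * a_n.

Check with a_0 = 3, a_1 = 1 (apply the recurrence for n = 0, 1, 2, 3): a_0 = 3, a_1 = 1, a_2 = 3, a_3 = 1, a_4 = 7/2, a_5 = 13/10.

a_(n+2) = (2 n(n-1) + 4 n + 2) / ((n+1)(n+2)) * a_n; check: a_0 = 3, a_1 = 1, a_2 = 3, a_3 = 1, a_4 = 7/2, a_5 = 13/10


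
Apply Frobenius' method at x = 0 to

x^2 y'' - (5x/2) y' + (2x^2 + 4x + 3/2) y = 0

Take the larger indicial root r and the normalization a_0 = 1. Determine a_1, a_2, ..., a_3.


Write in Frobenius form y'' + (p(x)/x) y' + (q(x)/x^2) y = 0:
  p(x) = -5/2,  q(x) = 2x^2 + 4x + 3/2.
Indicial equation: r(r-1) + (-5/2) r + (3/2) = 0 -> roots r_1 = 3, r_2 = 1/2.
Take r = r_1 = 3. Let y(x) = x^r sum_{n>=0} a_n x^n with a_0 = 1.
Substitute y = x^r sum a_n x^n and match x^{r+n}. The recurrence is
  D(n) a_n + 4 a_{n-1} + 2 a_{n-2} = 0,  where D(n) = (r+n)(r+n-1) + (-5/2)(r+n) + (3/2).
  a_n = [-4 a_{n-1} - 2 a_{n-2}] / D(n).
Since the indicial polynomial factors as (r - r_1)(r - r_2), D(n) = (r_1 + n - r_1)(r_1 + n - r_2) = n(n + 5/2).
Evaluating step by step (a_0 = 1):
  n = 1: D(1) = 1(1 + 5/2) = 7/2; numerator = -4(1) = -4; a_1 = (-4)/(7/2) = -8/7
  n = 2: D(2) = 2(2 + 5/2) = 9; numerator = -4(-8/7) - 2(1) = 18/7; a_2 = (18/7)/(9) = 2/7
  n = 3: D(3) = 3(3 + 5/2) = 33/2; numerator = -4(2/7) - 2(-8/7) = 8/7; a_3 = (8/7)/(33/2) = 16/231

r = 3; a_0 = 1; a_1 = -8/7; a_2 = 2/7; a_3 = 16/231


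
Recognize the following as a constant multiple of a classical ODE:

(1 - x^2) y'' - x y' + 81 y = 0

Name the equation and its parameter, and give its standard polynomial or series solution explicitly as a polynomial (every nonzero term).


The equation is already in a standard form:  (1 - x^2) y'' - x y' + 81 y = 0.
This matches the Chebyshev equation (1 - x^2) y'' - x y' + n^2 y = 0 (note the -x y' term, not -2x y') with n^2 = 81, so n = 9; the polynomial solution is T_9(x).
With y = sum_k a_k x^k, matching x^k gives (k+2)(k+1) a_{k+2} = (k^2 - n^2) a_k = (k - 9)(k + 9) a_k. The right side vanishes at k = 9, so the series with the parity of 9 terminates at degree 9.
Standard normalization: leading coefficient of T_n is 2^(n-1), so a_9 = 2^8 = 256. Work downward with a_k = (k+1)(k+2) a_{k+2} / ((k - 9)(k + 9)):
  a_7 = (8)(9)(256) / ((7 - 9)(7 + 9)) = 18432/(-32) = -576
  a_5 = (6)(7)(-576) / ((5 - 9)(5 + 9)) = -24192/(-56) = 432
  a_3 = (4)(5)(432) / ((3 - 9)(3 + 9)) = 8640/(-72) = -120
  a_1 = (2)(3)(-120) / ((1 - 9)(1 + 9)) = -720/(-80) = 9
Hence T_9(x) = 256 x^9 - 576 x^7 + 432 x^5 - 120 x^3 + 9 x.

T_9(x); series = 256 x^9 - 576 x^7 + 432 x^5 - 120 x^3 + 9 x


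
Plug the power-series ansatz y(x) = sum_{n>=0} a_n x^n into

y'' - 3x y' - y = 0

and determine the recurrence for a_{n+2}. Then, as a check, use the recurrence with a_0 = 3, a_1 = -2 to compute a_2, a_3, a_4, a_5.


Substitute y = sum_n a_n x^n.
y''(x) has coefficient (n+2)(n+1) a_{n+2} at x^n;
-3 x y'(x) has coefficient -3 n a_n at x^n (shift);
-y(x) has coefficient -1 a_n at x^n.
Matching x^n: (n+2)(n+1) a_{n+2} + (-3n - 1) a_n = 0.
Thus a_{n+2} = (3n + 1) / ((n+1)(n+2)) * a_n.

Check with a_0 = 3, a_1 = -2 (apply the recurrence for n = 0, 1, 2, 3): a_0 = 3, a_1 = -2, a_2 = 3/2, a_3 = -4/3, a_4 = 7/8, a_5 = -2/3.

a_(n+2) = (3n + 1) / ((n+1)(n+2)) * a_n; check: a_0 = 3, a_1 = -2, a_2 = 3/2, a_3 = -4/3, a_4 = 7/8, a_5 = -2/3


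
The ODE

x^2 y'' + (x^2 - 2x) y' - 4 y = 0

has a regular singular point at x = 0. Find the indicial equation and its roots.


Divide by x^2 to reach normal form y'' + P_1(x) y' + P_2(x) y = 0 with P_1(x) = 1 - 2/x and P_2(x) = -4/x^2.
x = 0 is a singular point because the y'-coefficient 1 - 2/x has a pole at x = 0 and the y-coefficient -4/x^2 has a pole at x = 0.
It is a regular singular point because x P_1(x) = p(x) = x - 2 and x^2 P_2(x) = q(x) = -4 are polynomials, hence analytic at x = 0.
p(0) = -2,  q(0) = -4.
Indicial equation: r(r-1) + p(0) r + q(0) = 0, i.e. r^2 + (p(0) - 1) r + q(0) = 0, i.e. r^2 - 3 r - 4 = 0.
Discriminant: (-3)^2 - 4(-4) = 25, so r = (3 ± 5)/2.
Solving: r_1 = 4, r_2 = -1.

indicial: r^2 - 3 r - 4 = 0; roots r_1 = 4, r_2 = -1


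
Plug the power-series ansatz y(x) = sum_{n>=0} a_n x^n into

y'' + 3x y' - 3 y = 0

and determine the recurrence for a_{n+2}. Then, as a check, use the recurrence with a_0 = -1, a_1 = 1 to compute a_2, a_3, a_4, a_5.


Substitute y = sum_n a_n x^n.
y''(x) has coefficient (n+2)(n+1) a_{n+2} at x^n;
3 x y'(x) has coefficient 3 n a_n at x^n (shift);
-3 y(x) has coefficient -3 a_n at x^n.
Matching x^n: (n+2)(n+1) a_{n+2} + (3n - 3) a_n = 0.
Thus a_{n+2} = (-3n + 3) / ((n+1)(n+2)) * a_n.

Check with a_0 = -1, a_1 = 1 (apply the recurrence for n = 0, 1, 2, 3): a_0 = -1, a_1 = 1, a_2 = -3/2, a_3 = 0, a_4 = 3/8, a_5 = 0.

a_(n+2) = (-3n + 3) / ((n+1)(n+2)) * a_n; check: a_0 = -1, a_1 = 1, a_2 = -3/2, a_3 = 0, a_4 = 3/8, a_5 = 0


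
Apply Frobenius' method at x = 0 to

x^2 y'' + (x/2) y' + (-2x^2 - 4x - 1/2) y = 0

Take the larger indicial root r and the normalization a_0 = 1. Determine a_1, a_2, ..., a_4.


Write in Frobenius form y'' + (p(x)/x) y' + (q(x)/x^2) y = 0:
  p(x) = 1/2,  q(x) = -2x^2 - 4x - 1/2.
Indicial equation: r(r-1) + (1/2) r + (-1/2) = 0 -> roots r_1 = 1, r_2 = -1/2.
Take r = r_1 = 1. Let y(x) = x^r sum_{n>=0} a_n x^n with a_0 = 1.
Substitute y = x^r sum a_n x^n and match x^{r+n}. The recurrence is
  D(n) a_n - 4 a_{n-1} - 2 a_{n-2} = 0,  where D(n) = (r+n)(r+n-1) + (1/2)(r+n) + (-1/2).
  a_n = [4 a_{n-1} + 2 a_{n-2}] / D(n).
Since the indicial polynomial factors as (r - r_1)(r - r_2), D(n) = (r_1 + n - r_1)(r_1 + n - r_2) = n(n + 3/2).
Evaluating step by step (a_0 = 1):
  n = 1: D(1) = 1(1 + 3/2) = 5/2; numerator = 4(1) = 4; a_1 = (4)/(5/2) = 8/5
  n = 2: D(2) = 2(2 + 3/2) = 7; numerator = 4(8/5) + 2(1) = 42/5; a_2 = (42/5)/(7) = 6/5
  n = 3: D(3) = 3(3 + 3/2) = 27/2; numerator = 4(6/5) + 2(8/5) = 8; a_3 = (8)/(27/2) = 16/27
  n = 4: D(4) = 4(4 + 3/2) = 22; numerator = 4(16/27) + 2(6/5) = 644/135; a_4 = (644/135)/(22) = 322/1485

r = 1; a_0 = 1; a_1 = 8/5; a_2 = 6/5; a_3 = 16/27; a_4 = 322/1485


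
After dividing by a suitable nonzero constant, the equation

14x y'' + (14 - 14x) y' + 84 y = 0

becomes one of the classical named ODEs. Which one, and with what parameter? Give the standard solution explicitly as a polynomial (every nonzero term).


All three coefficients share the factor 14; dividing through by 14 gives  x y'' + (1 - x) y' + 6 y = 0.
This matches the Laguerre equation x y'' + (1 - x) y' + n y = 0 with n = 6; the polynomial solution is L_6(x).
With y = sum_k a_k x^k, matching x^k gives (k+1)k a_{k+1} + (k+1) a_{k+1} - k a_k + n a_k = 0, i.e. (k+1)^2 a_{k+1} = (k - n) a_k = (k - 6) a_k. The right side vanishes at k = 6, so the series terminates at degree 6.
Standard normalization L_n(0) = 1 gives a_0 = 1. Work upward with a_{k+1} = (k - 6) a_k / (k+1)^2:
  a_1 = (0 - 6)(1) / 1^2 = -6/1 = -6
  a_2 = (1 - 6)(-6) / 2^2 = 30/4 = 15/2
  a_3 = (2 - 6)(15/2) / 3^2 = -30/9 = -10/3
  a_4 = (3 - 6)(-10/3) / 4^2 = 10/16 = 5/8
  a_5 = (4 - 6)(5/8) / 5^2 = (-5/4)/25 = -1/20
  a_6 = (5 - 6)(-1/20) / 6^2 = (1/20)/36 = 1/720
Hence L_6(x) = x^6/720 - x^5/20 + 5 x^4/8 - 10 x^3/3 + 15 x^2/2 - 6 x + 1.

L_6(x); series = x^6/720 - x^5/20 + 5 x^4/8 - 10 x^3/3 + 15 x^2/2 - 6 x + 1
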